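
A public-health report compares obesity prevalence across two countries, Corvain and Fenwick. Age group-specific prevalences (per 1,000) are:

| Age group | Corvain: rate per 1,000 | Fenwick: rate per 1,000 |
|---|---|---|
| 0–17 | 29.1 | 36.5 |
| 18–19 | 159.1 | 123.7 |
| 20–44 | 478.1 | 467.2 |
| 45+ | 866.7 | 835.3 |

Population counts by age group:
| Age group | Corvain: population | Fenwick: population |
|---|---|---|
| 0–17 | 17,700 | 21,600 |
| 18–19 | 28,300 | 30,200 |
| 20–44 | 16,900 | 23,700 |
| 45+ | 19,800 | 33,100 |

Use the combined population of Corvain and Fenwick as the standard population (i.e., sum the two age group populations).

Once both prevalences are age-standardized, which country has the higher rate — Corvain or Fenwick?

Combined standard total = 191,300; weights = 0.2054, 0.3058, 0.2122, 0.2765.
Corvain: 0.2054×29.1 + 0.3058×159.1 + 0.2122×478.1 + 0.2765×866.7 = 395.7672 per 1,000.
Fenwick: 0.2054×36.5 + 0.3058×123.7 + 0.2122×467.2 + 0.2765×835.3 = 375.4657 per 1,000.
The crude rates (365.88 vs 398.21) would put Fenwick higher, but that reflects its age composition; once standardized to a common age structure, Corvain has the higher underlying rate.

Corvain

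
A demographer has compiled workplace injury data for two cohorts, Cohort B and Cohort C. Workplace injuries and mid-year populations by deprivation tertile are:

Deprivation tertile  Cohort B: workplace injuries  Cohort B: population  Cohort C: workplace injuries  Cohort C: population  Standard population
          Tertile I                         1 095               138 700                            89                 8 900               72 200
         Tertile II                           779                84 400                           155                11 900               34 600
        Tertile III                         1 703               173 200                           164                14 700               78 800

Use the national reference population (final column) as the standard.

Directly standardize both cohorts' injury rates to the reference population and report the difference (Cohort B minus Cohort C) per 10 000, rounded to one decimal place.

Deprivation-specific rates per 10 000 for Cohort B: 78.95, 92.30, 98.33.
For Cohort C: 100.00, 130.25, 111.56.
Standard total = 185 600; weights = 0.3890, 0.1864, 0.4246.
Cohort B: 0.3890×78.95 + 0.1864×92.30 + 0.4246×98.33 = 89.6637 per 10 000.
Cohort C: 0.3890×100.00 + 0.1864×130.25 + 0.4246×111.56 = 110.5497 per 10 000.
Difference = 89.6637 − 110.5497 = -20.8859.

-20.9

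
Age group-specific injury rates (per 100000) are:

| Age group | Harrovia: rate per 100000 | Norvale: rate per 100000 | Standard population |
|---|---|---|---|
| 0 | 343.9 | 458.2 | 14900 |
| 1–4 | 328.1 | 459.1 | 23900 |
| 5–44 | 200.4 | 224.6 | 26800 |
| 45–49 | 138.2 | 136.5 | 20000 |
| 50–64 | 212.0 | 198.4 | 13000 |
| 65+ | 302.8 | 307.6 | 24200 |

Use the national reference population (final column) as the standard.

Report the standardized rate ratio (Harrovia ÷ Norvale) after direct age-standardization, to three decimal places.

Standard total = 122800; weights = 0.1213, 0.1946, 0.2182, 0.1629, 0.1059, 0.1971.
Harrovia: 0.1213×343.9 + 0.1946×328.1 + 0.2182×200.4 + 0.1629×138.2 + 0.1059×212.0 + 0.1971×302.8 = 253.9428 per 100000.
Norvale: 0.1213×458.2 + 0.1946×459.1 + 0.2182×224.6 + 0.1629×136.5 + 0.1059×198.4 + 0.1971×307.6 = 297.8182 per 100000.
Ratio = 253.9428 ÷ 297.8182 = 0.85268.

0.853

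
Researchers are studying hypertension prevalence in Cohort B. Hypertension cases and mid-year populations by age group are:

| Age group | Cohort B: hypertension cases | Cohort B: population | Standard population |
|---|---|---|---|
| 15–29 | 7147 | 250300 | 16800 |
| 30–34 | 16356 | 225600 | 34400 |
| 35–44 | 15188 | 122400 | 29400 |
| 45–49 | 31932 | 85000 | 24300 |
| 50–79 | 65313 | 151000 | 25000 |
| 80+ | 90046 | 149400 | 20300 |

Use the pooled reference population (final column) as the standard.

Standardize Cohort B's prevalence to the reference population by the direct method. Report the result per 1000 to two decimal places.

258.32

Age-specific rates per 1000 for Cohort B: 28.554, 72.500, 124.085, 375.671, 432.536, 602.718.
Standard total = 150200; weights = 0.1119, 0.2290, 0.1957, 0.1618, 0.1664, 0.1352.
Standardized rate: 0.1119×28.554 + 0.2290×72.500 + 0.1957×124.085 + 0.1618×375.671 + 0.1664×432.536 + 0.1352×602.718 = 258.3167 per 1000.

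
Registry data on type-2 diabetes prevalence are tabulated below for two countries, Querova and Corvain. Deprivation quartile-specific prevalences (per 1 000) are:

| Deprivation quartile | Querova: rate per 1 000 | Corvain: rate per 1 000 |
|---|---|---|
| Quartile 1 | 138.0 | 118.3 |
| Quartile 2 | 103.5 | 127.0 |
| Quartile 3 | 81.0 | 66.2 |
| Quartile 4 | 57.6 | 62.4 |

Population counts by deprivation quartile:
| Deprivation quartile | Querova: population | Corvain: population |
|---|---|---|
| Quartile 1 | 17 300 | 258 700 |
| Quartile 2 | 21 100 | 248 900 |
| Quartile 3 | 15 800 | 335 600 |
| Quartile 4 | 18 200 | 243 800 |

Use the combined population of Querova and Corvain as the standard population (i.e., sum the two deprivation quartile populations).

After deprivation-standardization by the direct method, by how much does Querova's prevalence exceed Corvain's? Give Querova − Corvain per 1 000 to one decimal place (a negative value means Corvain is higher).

2.6

Combined standard total = 1 159 400; weights = 0.2381, 0.2329, 0.3031, 0.2260.
Querova: 0.2381×138.0 + 0.2329×103.5 + 0.3031×81.0 + 0.2260×57.6 = 94.5210 per 1 000.
Corvain: 0.2381×118.3 + 0.2329×127.0 + 0.3031×66.2 + 0.2260×62.4 = 91.9029 per 1 000.
Difference = 94.5210 − 91.9029 = 2.6180.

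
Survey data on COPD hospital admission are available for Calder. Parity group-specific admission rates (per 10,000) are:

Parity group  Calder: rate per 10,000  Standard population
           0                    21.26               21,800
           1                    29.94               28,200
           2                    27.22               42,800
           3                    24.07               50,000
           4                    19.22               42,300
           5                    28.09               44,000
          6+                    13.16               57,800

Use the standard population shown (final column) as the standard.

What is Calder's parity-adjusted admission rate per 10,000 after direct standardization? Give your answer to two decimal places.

22.61

Standard total = 286,900; weights = 0.0760, 0.0983, 0.1492, 0.1743, 0.1474, 0.1534, 0.2015.
Standardized rate: 0.0760×21.26 + 0.0983×29.94 + 0.1492×27.22 + 0.1743×24.07 + 0.1474×19.22 + 0.1534×28.09 + 0.2015×13.16 = 22.6069 per 10,000.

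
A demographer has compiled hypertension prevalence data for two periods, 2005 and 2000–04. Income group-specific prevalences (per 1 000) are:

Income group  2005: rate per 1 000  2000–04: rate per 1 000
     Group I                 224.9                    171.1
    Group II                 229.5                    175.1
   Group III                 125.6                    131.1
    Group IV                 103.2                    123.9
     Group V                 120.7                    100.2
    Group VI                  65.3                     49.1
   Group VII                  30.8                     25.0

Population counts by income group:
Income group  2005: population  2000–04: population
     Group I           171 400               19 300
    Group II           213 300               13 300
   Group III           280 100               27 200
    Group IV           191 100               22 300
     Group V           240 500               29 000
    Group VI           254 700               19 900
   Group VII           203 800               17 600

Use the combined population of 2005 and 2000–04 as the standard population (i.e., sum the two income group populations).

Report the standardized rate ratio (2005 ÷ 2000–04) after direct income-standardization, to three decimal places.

Combined standard total = 1 703 500; weights = 0.1119, 0.1330, 0.1804, 0.1253, 0.1582, 0.1612, 0.1300.
2005: 0.1119×224.9 + 0.1330×229.5 + 0.1804×125.6 + 0.1253×103.2 + 0.1582×120.7 + 0.1612×65.3 + 0.1300×30.8 = 124.9146 per 1 000.
2000–04: 0.1119×171.1 + 0.1330×175.1 + 0.1804×131.1 + 0.1253×123.9 + 0.1582×100.2 + 0.1612×49.1 + 0.1300×25.0 = 108.6325 per 1 000.
Ratio = 124.9146 ÷ 108.6325 = 1.14988.

1.150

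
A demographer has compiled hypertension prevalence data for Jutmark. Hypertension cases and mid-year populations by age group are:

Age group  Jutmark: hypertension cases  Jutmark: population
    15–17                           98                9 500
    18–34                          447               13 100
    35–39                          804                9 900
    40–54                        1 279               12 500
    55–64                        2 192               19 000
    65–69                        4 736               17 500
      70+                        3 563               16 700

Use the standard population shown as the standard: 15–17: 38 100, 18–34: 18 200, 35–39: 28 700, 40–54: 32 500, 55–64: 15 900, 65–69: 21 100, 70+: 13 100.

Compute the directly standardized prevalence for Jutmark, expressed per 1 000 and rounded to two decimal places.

101.49

Age-specific rates per 1 000 for Jutmark: 10.316, 34.122, 81.212, 102.320, 115.368, 270.629, 213.353.
Standard total = 167 600; weights = 0.2273, 0.1086, 0.1712, 0.1939, 0.0949, 0.1259, 0.0782.
Standardized rate: 0.2273×10.316 + 0.1086×34.122 + 0.1712×81.212 + 0.1939×102.320 + 0.0949×115.368 + 0.1259×270.629 + 0.0782×213.353 = 101.4904 per 1 000.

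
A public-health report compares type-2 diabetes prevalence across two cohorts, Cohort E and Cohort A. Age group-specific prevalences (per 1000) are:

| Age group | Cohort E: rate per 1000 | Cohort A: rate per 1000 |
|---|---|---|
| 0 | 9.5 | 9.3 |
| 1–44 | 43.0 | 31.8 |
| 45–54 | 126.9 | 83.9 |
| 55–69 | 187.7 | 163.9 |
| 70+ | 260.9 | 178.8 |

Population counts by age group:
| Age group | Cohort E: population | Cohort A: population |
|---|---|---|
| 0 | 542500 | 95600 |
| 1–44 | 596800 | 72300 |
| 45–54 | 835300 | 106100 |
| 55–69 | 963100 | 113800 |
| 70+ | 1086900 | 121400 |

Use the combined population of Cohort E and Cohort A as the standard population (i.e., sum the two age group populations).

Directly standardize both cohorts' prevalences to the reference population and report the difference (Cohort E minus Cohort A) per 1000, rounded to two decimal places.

38.14

Combined standard total = 4533800; weights = 0.1407, 0.1476, 0.2076, 0.2375, 0.2665.
Cohort E: 0.1407×9.5 + 0.1476×43.0 + 0.2076×126.9 + 0.2375×187.7 + 0.2665×260.9 = 148.1487 per 1000.
Cohort A: 0.1407×9.3 + 0.1476×31.8 + 0.2076×83.9 + 0.2375×163.9 + 0.2665×178.8 = 110.0055 per 1000.
Difference = 148.1487 − 110.0055 = 38.1431.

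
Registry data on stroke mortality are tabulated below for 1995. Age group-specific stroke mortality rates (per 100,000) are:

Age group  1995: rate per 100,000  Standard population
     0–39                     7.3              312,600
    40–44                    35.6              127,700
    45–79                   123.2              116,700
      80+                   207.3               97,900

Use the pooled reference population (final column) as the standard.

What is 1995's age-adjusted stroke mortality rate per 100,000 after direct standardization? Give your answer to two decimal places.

63.37

Standard total = 654,900; weights = 0.4773, 0.1950, 0.1782, 0.1495.
Standardized rate: 0.4773×7.3 + 0.1950×35.6 + 0.1782×123.2 + 0.1495×207.3 = 63.3688 per 100,000.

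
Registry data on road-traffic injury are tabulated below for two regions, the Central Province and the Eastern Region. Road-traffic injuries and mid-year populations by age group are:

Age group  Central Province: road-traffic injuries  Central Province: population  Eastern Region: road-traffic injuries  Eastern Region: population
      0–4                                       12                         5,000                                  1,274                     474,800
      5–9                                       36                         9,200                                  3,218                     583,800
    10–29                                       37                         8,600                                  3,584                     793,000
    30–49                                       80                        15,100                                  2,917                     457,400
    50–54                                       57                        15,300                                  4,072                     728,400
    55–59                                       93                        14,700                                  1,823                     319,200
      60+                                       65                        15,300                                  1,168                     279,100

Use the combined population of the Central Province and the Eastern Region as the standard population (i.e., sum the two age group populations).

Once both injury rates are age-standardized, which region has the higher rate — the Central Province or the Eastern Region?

Age-specific rates per 100,000 for the Central Province: 240.00, 391.30, 430.23, 529.80, 372.55, 632.65, 424.84.
For the Eastern Region: 268.32, 551.22, 451.95, 637.74, 559.03, 571.12, 418.49.
Combined standard total = 3,718,900; weights = 0.1290, 0.1595, 0.2155, 0.1271, 0.2000, 0.0898, 0.0792.
The Central Province: 0.1290×240.00 + 0.1595×391.30 + 0.2155×430.23 + 0.1271×529.80 + 0.2000×372.55 + 0.0898×632.65 + 0.0792×424.84 = 418.3443 per 100,000.
The Eastern Region: 0.1290×268.32 + 0.1595×551.22 + 0.2155×451.95 + 0.1271×637.74 + 0.2000×559.03 + 0.0898×571.12 + 0.0792×418.49 = 497.1580 per 100,000.

Eastern Region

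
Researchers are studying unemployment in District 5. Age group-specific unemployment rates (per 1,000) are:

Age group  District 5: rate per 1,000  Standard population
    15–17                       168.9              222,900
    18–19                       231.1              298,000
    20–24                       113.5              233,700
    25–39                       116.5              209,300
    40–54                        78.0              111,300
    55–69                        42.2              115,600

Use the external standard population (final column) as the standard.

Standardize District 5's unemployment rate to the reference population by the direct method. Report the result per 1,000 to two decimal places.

143.59

Standard total = 1,190,800; weights = 0.1872, 0.2503, 0.1963, 0.1758, 0.0935, 0.0971.
Standardized rate: 0.1872×168.9 + 0.2503×231.1 + 0.1963×113.5 + 0.1758×116.5 + 0.0935×78.0 + 0.0971×42.2 = 143.5873 per 1,000.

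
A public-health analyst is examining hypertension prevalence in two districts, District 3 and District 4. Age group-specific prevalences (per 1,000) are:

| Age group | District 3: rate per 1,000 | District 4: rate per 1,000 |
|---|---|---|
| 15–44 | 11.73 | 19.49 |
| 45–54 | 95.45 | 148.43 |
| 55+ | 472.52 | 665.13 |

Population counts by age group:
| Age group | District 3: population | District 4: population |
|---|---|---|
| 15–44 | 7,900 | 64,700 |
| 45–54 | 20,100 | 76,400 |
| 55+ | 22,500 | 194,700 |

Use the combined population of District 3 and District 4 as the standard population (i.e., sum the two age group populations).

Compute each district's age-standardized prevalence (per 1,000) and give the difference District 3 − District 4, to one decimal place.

-123.0

Combined standard total = 386,300; weights = 0.1879, 0.2498, 0.5623.
District 3: 0.1879×11.73 + 0.2498×95.45 + 0.5623×472.52 = 291.7263 per 1,000.
District 4: 0.1879×19.49 + 0.2498×148.43 + 0.5623×665.13 = 414.7158 per 1,000.
Difference = 291.7263 − 414.7158 = -122.9895.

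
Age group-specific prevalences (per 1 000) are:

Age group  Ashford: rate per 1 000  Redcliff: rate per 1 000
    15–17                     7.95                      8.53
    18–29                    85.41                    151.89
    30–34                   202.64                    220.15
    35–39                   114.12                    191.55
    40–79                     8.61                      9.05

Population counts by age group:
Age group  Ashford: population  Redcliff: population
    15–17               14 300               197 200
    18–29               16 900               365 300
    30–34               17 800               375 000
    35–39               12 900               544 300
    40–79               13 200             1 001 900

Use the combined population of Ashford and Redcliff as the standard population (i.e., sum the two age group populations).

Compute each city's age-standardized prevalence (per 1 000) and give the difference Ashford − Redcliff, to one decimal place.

-29.7

Combined standard total = 2 558 800; weights = 0.0827, 0.1494, 0.1535, 0.2178, 0.3967.
Ashford: 0.0827×7.95 + 0.1494×85.41 + 0.1535×202.64 + 0.2178×114.12 + 0.3967×8.61 = 72.7879 per 1 000.
Redcliff: 0.0827×8.53 + 0.1494×151.89 + 0.1535×220.15 + 0.2178×191.55 + 0.3967×9.05 = 102.4893 per 1 000.
Difference = 72.7879 − 102.4893 = -29.7014.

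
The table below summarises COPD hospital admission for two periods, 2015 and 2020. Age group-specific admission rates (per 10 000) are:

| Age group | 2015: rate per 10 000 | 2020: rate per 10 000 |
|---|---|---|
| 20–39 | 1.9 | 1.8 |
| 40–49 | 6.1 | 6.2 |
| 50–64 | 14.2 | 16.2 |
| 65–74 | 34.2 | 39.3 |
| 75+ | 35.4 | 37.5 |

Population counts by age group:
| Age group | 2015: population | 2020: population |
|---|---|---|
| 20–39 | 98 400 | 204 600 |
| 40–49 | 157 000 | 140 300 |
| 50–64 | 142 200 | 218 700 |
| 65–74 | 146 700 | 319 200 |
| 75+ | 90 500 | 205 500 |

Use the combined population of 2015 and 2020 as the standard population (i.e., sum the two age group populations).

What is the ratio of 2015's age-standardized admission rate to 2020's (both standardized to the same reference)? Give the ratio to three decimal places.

Combined standard total = 1 723 100; weights = 0.1758, 0.1725, 0.2094, 0.2704, 0.1718.
2015: 0.1758×1.9 + 0.1725×6.1 + 0.2094×14.2 + 0.2704×34.2 + 0.1718×35.4 = 19.6890 per 10 000.
2020: 0.1758×1.8 + 0.1725×6.2 + 0.2094×16.2 + 0.2704×39.3 + 0.1718×37.5 = 21.8473 per 10 000.
Ratio = 19.6890 ÷ 21.8473 = 0.90121.

0.901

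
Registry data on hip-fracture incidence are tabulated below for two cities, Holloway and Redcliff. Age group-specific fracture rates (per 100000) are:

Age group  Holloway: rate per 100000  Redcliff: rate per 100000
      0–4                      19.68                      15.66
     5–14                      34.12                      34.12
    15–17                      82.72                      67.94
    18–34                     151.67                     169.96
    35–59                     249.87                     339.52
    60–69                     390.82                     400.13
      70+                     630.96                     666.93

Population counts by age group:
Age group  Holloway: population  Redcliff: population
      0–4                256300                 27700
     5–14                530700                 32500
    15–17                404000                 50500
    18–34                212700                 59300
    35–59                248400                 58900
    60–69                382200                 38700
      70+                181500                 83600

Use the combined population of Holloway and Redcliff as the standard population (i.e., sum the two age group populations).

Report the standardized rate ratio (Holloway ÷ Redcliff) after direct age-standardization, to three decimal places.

0.931

Combined standard total = 2567000; weights = 0.1106, 0.2194, 0.1771, 0.1060, 0.1197, 0.1640, 0.1033.
Holloway: 0.1106×19.68 + 0.2194×34.12 + 0.1771×82.72 + 0.1060×151.67 + 0.1197×249.87 + 0.1640×390.82 + 0.1033×630.96 = 199.5343 per 100000.
Redcliff: 0.1106×15.66 + 0.2194×34.12 + 0.1771×67.94 + 0.1060×169.96 + 0.1197×339.52 + 0.1640×400.13 + 0.1033×666.93 = 214.3841 per 100000.
Ratio = 199.5343 ÷ 214.3841 = 0.93073.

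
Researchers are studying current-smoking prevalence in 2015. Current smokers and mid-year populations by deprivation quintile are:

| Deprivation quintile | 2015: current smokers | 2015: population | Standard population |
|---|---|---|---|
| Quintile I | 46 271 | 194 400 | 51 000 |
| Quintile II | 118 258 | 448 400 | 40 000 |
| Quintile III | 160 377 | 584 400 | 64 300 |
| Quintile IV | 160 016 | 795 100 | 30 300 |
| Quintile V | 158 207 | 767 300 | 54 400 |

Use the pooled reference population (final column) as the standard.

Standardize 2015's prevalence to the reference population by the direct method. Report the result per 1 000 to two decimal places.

Deprivation-specific rates per 1 000 for 2015: 238.020, 263.733, 274.430, 201.253, 206.187.
Standard total = 240 000; weights = 0.2125, 0.1667, 0.2679, 0.1263, 0.2267.
Standardized rate: 0.2125×238.020 + 0.1667×263.733 + 0.2679×274.430 + 0.1263×201.253 + 0.2267×206.187 = 240.2029 per 1 000.

240.20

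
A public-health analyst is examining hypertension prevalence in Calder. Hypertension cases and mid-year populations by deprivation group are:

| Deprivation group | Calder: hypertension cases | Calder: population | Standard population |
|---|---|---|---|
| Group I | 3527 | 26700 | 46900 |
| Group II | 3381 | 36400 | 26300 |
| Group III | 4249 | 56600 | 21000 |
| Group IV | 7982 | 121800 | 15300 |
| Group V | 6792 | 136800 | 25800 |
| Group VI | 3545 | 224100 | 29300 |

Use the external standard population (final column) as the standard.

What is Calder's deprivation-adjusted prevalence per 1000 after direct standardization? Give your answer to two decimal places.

Deprivation-specific rates per 1000 for Calder: 132.097, 92.885, 75.071, 65.534, 49.649, 15.819.
Standard total = 164600; weights = 0.2849, 0.1598, 0.1276, 0.0930, 0.1567, 0.1780.
Standardized rate: 0.2849×132.097 + 0.1598×92.885 + 0.1276×75.071 + 0.0930×65.534 + 0.1567×49.649 + 0.1780×15.819 = 78.7474 per 1000.

78.75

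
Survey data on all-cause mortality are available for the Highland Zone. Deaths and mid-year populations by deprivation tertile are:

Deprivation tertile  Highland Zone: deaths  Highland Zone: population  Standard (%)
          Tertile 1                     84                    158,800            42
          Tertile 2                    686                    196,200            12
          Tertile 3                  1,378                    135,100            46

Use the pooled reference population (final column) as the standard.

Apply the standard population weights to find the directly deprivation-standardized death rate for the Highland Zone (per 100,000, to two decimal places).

533.37

Deprivation-specific rates per 100,000 for the Highland Zone: 52.90, 349.64, 1019.99.
Standard weights: 0.42, 0.12, 0.46.
Standardized rate: 0.4200×52.90 + 0.1200×349.64 + 0.4600×1019.99 = 533.3670 per 100,000.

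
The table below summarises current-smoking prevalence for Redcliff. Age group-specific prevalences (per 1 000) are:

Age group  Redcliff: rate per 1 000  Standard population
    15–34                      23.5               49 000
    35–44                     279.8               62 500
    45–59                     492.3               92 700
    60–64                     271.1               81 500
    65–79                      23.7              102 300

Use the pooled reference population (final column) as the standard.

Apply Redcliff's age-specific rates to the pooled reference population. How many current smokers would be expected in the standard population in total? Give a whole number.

Expected current smokers = Σ (standard pop × age-specific rate ÷ 1 000)
= 49 000×23.5/1 000 + 62 500×279.8/1 000 + 92 700×492.3/1 000 + 81 500×271.1/1 000 + 102 300×23.7/1 000
= 1151.50 + 17487.50 + 45636.21 + 22094.65 + 2424.51 = 88794.37.

88794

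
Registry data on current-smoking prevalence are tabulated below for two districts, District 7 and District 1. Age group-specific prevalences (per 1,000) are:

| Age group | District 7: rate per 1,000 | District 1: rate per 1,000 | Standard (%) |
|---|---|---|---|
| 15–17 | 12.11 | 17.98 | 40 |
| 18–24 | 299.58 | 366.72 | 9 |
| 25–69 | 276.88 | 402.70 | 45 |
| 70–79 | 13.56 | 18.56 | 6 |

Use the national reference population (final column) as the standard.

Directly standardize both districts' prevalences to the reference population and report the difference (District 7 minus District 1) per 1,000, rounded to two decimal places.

-65.31

Standard weights: 0.40, 0.09, 0.45, 0.06.
District 7: 0.4000×12.11 + 0.0900×299.58 + 0.4500×276.88 + 0.0600×13.56 = 157.2158 per 1,000.
District 1: 0.4000×17.98 + 0.0900×366.72 + 0.4500×402.70 + 0.0600×18.56 = 222.5254 per 1,000.
Difference = 157.2158 − 222.5254 = -65.3096.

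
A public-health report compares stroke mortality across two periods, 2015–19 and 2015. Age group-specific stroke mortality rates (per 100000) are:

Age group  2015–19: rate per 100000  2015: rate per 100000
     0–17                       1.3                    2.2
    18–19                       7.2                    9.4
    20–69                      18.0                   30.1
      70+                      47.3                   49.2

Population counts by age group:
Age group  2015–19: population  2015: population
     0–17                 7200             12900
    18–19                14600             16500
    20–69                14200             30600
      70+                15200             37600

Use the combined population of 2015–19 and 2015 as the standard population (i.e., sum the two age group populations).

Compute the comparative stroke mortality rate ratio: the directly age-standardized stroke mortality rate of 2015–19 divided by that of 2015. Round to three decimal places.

0.830

Combined standard total = 148800; weights = 0.1351, 0.2090, 0.3011, 0.3548.
2015–19: 0.1351×1.3 + 0.2090×7.2 + 0.3011×18.0 + 0.3548×47.3 = 23.8837 per 100000.
2015: 0.1351×2.2 + 0.2090×9.4 + 0.3011×30.1 + 0.3548×49.2 = 28.7823 per 100000.
Ratio = 23.8837 ÷ 28.7823 = 0.82981.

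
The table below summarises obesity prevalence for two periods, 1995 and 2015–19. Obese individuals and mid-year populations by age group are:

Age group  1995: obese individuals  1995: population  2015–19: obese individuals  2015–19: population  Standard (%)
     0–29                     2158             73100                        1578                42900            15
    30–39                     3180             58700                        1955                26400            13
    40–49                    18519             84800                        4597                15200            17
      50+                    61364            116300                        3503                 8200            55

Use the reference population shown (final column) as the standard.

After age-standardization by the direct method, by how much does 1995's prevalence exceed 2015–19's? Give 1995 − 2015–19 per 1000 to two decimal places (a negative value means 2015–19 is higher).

Age-specific rates per 1000 for 1995: 29.521, 54.174, 218.384, 527.635.
For 2015–19: 36.783, 74.053, 302.434, 427.195.
Standard weights: 0.15, 0.13, 0.17, 0.55.
1995: 0.1500×29.521 + 0.1300×54.174 + 0.1700×218.384 + 0.5500×527.635 = 338.7956 per 1000.
2015–19: 0.1500×36.783 + 0.1300×74.053 + 0.1700×302.434 + 0.5500×427.195 = 301.5155 per 1000.
Difference = 338.7956 − 301.5155 = 37.2801.

37.28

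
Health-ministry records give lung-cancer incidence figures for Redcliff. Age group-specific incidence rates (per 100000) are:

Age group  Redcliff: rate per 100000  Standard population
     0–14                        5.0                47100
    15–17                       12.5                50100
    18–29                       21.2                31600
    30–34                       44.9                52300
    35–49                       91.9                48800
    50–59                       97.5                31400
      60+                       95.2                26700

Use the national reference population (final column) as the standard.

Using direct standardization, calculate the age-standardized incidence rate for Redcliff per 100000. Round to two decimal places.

Standard total = 288000; weights = 0.1635, 0.1740, 0.1097, 0.1816, 0.1694, 0.1090, 0.0927.
Standardized rate: 0.1635×5.0 + 0.1740×12.5 + 0.1097×21.2 + 0.1816×44.9 + 0.1694×91.9 + 0.1090×97.5 + 0.0927×95.2 = 48.5000 per 100000.

48.50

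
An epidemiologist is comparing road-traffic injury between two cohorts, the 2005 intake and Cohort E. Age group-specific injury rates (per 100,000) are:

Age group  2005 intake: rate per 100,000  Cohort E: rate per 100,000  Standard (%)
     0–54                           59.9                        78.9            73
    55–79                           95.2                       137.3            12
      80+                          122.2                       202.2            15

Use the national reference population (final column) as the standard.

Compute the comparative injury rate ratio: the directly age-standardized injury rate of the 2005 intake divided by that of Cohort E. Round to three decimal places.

Standard weights: 0.73, 0.12, 0.15.
The 2005 intake: 0.7300×59.9 + 0.1200×95.2 + 0.1500×122.2 = 73.4810 per 100,000.
Cohort E: 0.7300×78.9 + 0.1200×137.3 + 0.1500×202.2 = 104.4030 per 100,000.
Ratio = 73.4810 ÷ 104.4030 = 0.70382.

0.704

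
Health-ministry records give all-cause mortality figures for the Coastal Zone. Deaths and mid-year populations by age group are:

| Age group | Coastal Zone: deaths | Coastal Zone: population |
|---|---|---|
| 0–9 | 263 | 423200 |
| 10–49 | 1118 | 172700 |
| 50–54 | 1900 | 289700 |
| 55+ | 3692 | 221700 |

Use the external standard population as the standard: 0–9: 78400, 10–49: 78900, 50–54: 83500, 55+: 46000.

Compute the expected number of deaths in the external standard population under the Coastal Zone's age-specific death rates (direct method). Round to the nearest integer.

1873

Age-specific rates per 100000 for the Coastal Zone: 62.15, 647.37, 655.85, 1665.31.
Expected deaths = Σ (standard pop × age-specific rate ÷ 100000)
= 78400×62.15/100000 + 78900×647.37/100000 + 83500×655.85/100000 + 46000×1665.31/100000
= 48.72 + 510.77 + 547.64 + 766.04 = 1873.17.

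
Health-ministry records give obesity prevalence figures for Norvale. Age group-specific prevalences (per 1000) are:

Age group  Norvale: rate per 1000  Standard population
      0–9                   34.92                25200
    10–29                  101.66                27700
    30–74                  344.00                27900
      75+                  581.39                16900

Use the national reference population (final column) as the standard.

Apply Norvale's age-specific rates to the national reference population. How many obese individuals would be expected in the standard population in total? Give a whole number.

23119

Expected obese individuals = Σ (standard pop × age-specific rate ÷ 1000)
= 25200×34.92/1000 + 27700×101.66/1000 + 27900×344.00/1000 + 16900×581.39/1000
= 879.98 + 2815.98 + 9597.60 + 9825.49 = 23119.06.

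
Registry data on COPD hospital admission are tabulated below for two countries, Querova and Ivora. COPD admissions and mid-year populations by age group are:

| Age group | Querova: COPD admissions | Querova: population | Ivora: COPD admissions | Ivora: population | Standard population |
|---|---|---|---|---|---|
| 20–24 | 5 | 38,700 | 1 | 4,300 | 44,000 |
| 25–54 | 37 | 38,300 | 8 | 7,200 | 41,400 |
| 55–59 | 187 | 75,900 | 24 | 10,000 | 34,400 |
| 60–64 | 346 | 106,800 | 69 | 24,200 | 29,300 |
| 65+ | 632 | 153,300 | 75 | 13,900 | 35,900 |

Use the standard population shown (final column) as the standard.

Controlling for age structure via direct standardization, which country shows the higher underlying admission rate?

Age-specific rates per 10,000 for Querova: 1.29, 9.66, 24.64, 32.40, 41.23.
For Ivora: 2.33, 11.11, 24.00, 28.51, 53.96.
Standard total = 185,000; weights = 0.2378, 0.2238, 0.1859, 0.1584, 0.1941.
Querova: 0.2378×1.29 + 0.2238×9.66 + 0.1859×24.64 + 0.1584×32.40 + 0.1941×41.23 = 20.1816 per 10,000.
Ivora: 0.2378×2.33 + 0.2238×11.11 + 0.1859×24.00 + 0.1584×28.51 + 0.1941×53.96 = 22.4886 per 10,000.

Ivora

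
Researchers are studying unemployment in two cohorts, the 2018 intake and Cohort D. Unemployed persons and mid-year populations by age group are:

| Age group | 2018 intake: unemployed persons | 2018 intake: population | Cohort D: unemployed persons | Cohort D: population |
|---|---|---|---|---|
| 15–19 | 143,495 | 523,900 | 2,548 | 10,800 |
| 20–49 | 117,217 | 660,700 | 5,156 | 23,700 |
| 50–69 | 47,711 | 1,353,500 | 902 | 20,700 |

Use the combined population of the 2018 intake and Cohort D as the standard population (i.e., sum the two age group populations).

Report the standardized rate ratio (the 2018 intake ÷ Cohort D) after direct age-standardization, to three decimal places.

Age-specific rates per 1,000 for the 2018 intake: 273.898, 177.413, 35.250.
For Cohort D: 235.926, 217.553, 43.575.
Combined standard total = 2,593,300; weights = 0.2062, 0.2639, 0.5299.
The 2018 intake: 0.2062×273.898 + 0.2639×177.413 + 0.5299×35.250 = 121.9741 per 1,000.
Cohort D: 0.2062×235.926 + 0.2639×217.553 + 0.5299×43.575 = 129.1495 per 1,000.
Ratio = 121.9741 ÷ 129.1495 = 0.94444.

0.944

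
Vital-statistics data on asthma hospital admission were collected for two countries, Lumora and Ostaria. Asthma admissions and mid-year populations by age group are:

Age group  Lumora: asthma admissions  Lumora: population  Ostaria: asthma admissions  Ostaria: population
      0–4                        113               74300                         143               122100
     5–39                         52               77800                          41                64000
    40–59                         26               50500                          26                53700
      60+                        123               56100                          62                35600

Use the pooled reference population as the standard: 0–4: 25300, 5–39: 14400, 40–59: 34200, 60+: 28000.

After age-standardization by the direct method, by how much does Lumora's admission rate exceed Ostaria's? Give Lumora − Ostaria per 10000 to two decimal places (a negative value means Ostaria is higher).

2.25

Age-specific rates per 10000 for Lumora: 15.21, 6.68, 5.15, 21.93.
For Ostaria: 11.71, 6.41, 4.84, 17.42.
Standard total = 101900; weights = 0.2483, 0.1413, 0.3356, 0.2748.
Lumora: 0.2483×15.21 + 0.1413×6.68 + 0.3356×5.15 + 0.2748×21.93 = 12.4731 per 10000.
Ostaria: 0.2483×11.71 + 0.1413×6.41 + 0.3356×4.84 + 0.2748×17.42 = 10.2236 per 10000.
Difference = 12.4731 − 10.2236 = 2.2495.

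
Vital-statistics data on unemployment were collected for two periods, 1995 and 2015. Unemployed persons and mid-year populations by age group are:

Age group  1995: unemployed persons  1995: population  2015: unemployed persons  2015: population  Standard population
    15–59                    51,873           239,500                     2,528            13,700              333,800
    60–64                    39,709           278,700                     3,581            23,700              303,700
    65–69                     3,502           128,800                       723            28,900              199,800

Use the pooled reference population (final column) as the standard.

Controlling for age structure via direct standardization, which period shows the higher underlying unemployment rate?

Age-specific rates per 1,000 for 1995: 216.589, 142.479, 27.189.
For 2015: 184.526, 151.097, 25.017.
Standard total = 837,300; weights = 0.3987, 0.3627, 0.2386.
1995: 0.3987×216.589 + 0.3627×142.479 + 0.2386×27.189 = 144.5130 per 1,000.
2015: 0.3987×184.526 + 0.3627×151.097 + 0.2386×25.017 = 134.3381 per 1,000.

1995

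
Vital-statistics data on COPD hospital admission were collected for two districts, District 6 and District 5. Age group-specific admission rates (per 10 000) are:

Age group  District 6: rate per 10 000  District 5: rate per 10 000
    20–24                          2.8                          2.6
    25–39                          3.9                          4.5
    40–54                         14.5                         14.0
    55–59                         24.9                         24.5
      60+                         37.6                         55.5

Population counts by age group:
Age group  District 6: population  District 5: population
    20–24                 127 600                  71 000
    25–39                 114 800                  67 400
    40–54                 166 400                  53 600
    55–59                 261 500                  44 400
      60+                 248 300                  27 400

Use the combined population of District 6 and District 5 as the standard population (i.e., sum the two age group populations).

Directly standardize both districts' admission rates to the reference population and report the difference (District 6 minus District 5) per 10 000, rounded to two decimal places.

Combined standard total = 1 182 400; weights = 0.1680, 0.1541, 0.1861, 0.2587, 0.2332.
District 6: 0.1680×2.8 + 0.1541×3.9 + 0.1861×14.5 + 0.2587×24.9 + 0.2332×37.6 = 18.9783 per 10 000.
District 5: 0.1680×2.6 + 0.1541×4.5 + 0.1861×14.0 + 0.2587×24.5 + 0.2332×55.5 = 23.0143 per 10 000.
Difference = 18.9783 − 23.0143 = -4.0361.

-4.04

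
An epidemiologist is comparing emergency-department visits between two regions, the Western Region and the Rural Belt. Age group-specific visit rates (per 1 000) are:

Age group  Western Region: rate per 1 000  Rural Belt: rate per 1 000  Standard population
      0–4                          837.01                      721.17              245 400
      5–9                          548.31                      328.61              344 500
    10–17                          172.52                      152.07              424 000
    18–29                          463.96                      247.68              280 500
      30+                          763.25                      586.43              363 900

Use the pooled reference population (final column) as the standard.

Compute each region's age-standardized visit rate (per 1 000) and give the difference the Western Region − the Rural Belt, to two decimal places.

Standard total = 1 658 300; weights = 0.1480, 0.2077, 0.2557, 0.1691, 0.2194.
The Western Region: 0.1480×837.01 + 0.2077×548.31 + 0.2557×172.52 + 0.1691×463.96 + 0.2194×763.25 = 527.8484 per 1 000.
The Rural Belt: 0.1480×721.17 + 0.2077×328.61 + 0.2557×152.07 + 0.1691×247.68 + 0.2194×586.43 = 384.4510 per 1 000.
Difference = 527.8484 − 384.4510 = 143.3974.

143.40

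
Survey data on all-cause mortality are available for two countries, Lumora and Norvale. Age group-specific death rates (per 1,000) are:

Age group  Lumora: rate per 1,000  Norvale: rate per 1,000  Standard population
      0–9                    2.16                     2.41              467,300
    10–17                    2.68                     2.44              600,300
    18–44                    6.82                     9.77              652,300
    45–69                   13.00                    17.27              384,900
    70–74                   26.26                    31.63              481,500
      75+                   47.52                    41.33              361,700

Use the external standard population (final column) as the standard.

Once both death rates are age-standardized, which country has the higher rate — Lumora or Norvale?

Norvale

Standard total = 2,948,000; weights = 0.1585, 0.2036, 0.2213, 0.1306, 0.1633, 0.1227.
Lumora: 0.1585×2.16 + 0.2036×2.68 + 0.2213×6.82 + 0.1306×13.00 + 0.1633×26.26 + 0.1227×47.52 = 14.2140 per 1,000.
Norvale: 0.1585×2.41 + 0.2036×2.44 + 0.2213×9.77 + 0.1306×17.27 + 0.1633×31.63 + 0.1227×41.33 = 15.5326 per 1,000.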